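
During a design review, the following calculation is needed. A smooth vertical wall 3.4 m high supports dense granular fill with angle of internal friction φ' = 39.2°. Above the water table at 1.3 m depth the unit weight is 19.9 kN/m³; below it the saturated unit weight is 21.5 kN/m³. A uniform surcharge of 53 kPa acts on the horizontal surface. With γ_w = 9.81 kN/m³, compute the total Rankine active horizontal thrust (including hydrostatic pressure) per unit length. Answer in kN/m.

K_a = tan²(45° − φ/2) = 0.2255.
γ' = 21.5 − 9.81 = 11.69 kN/m³. h₂ = H − d_w = 2.1 m.
σ'_h: at surface K_a·q = 11.95; at WT K_a(q+γd_w) = 17.78; at base K_a(q+γd_w+γ'h₂) = 23.32 kPa.
P₁ = ½(11.95+17.78)×1.3 = 19.33; P₂ = ½(17.78+23.32)×2.1 = 43.16; P_w = ½γ_w h₂² = 21.63.
Total = 19.33+43.16+21.63 = 84.11 kN/m.

84.1 kN/m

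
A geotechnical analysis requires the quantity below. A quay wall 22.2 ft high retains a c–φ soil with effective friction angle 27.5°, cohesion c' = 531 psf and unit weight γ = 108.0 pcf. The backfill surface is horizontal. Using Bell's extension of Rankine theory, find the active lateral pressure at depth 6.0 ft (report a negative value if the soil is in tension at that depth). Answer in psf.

-406 psf

K_a = (1 − sin φ)/(1 + sin φ) = 0.3682.
σ_a = K_a γ z − 2c√K_a = 0.3682×108.0×6.0 − 2×531×0.6068 = -405.8 psf.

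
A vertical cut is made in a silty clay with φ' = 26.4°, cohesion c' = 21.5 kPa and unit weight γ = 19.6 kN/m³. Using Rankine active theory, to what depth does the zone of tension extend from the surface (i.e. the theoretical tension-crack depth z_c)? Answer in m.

3.54 m

K_a = tan²(45° − 26.4°/2) = 0.3844; √K_a = 0.6200.
The active pressure is zero where K_a γ z = 2c√K_a, so z_c = 2c/(γ√K_a) = 2×21.5/(19.6×0.6200) = 3.538 m.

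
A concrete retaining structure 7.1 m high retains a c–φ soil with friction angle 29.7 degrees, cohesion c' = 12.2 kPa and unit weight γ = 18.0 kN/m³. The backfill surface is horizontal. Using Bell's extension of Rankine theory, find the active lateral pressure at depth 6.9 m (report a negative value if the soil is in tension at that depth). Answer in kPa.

27.7 kPa

K_a = (1 − sin φ)/(1 + sin φ) = 0.3374.
σ_a = K_a γ z − 2c√K_a = 0.3374×18.0×6.9 − 2×12.2×0.5808 = 27.73 kPa.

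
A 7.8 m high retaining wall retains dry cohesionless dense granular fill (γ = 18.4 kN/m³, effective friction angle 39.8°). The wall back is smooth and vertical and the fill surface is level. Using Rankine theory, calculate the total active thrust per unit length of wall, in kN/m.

K_a = tan²(45° − φ/2) = 0.2194.
P_a = ½ K_a γ H² = 0.5 × 0.2194 × 18.4 × 7.8² = 122.8 kN/m.

123 kN/m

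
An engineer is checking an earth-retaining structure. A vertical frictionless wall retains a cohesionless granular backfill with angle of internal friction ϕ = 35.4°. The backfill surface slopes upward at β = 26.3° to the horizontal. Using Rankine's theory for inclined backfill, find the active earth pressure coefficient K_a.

K_a = cos β · (cos β − √(cos²β − cos²φ)) / (cos β + √(cos²β − cos²φ)).
cos β = 0.8965, cos φ = 0.8151, √(cos²β − cos²φ) = 0.3732.
K_a = 0.8965 × (0.8965 − 0.3732)/(0.8965 + 0.3732) = 0.3695.

0.370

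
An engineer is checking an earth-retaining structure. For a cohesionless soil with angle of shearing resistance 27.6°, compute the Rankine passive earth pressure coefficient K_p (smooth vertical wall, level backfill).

2.73

K_p = (1 + sin φ)/(1 − sin φ) = tan²(45° + 27.6°/2) = 2.726.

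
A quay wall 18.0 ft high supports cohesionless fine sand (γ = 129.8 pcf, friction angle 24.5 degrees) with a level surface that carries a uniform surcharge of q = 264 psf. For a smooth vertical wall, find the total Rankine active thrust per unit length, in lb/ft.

K_a = tan²(45° − φ/2) = 0.4137.
Soil triangle: ½ K_a γ H² = 0.5×0.4137×129.8×18.0² = 8700 lb/ft.
Surcharge rectangle: K_a q H = 0.4137×264×18.0 = 1966 lb/ft.
Total = 8700 + 1966 = 10670 lb/ft.

10700 lb/ft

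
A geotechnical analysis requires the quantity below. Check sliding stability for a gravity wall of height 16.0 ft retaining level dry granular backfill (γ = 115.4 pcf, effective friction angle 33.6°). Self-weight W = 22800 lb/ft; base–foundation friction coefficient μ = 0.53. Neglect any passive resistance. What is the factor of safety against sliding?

2.85

K_a = tan²(45° − 33.6°/2) = 0.2875.
P_a = ½K_aγH² = 0.5×0.2875×115.4×16.0² = 4247 lb/ft, acting at H/3 = 5.333 ft above the base.
FS_sliding = μW / P_a = 0.53×22800 / 4247 = 2.845.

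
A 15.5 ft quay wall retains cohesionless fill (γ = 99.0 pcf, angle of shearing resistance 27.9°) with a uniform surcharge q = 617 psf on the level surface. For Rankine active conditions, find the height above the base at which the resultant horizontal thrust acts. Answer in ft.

6.32 ft

K_a = 0.3625.
Triangular part P₁ = ½K_aγH² = 4311 at H/3 = 5.167 ft; rectangular part P₂ = K_a q H = 3466 at H/2 = 7.750 ft.
ȳ = (P₁·5.167 + P₂·7.750)/(P₁+P₂) = 6.318 ft.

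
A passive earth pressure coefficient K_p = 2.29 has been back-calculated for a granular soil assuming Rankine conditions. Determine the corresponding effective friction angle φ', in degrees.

23.1°

K_p = (1+sin φ)/(1−sin φ) ⇒ sin φ = (K_p − 1)/(K_p + 1) = 0.3921.
φ = arcsin(0.3921) = 23.09°.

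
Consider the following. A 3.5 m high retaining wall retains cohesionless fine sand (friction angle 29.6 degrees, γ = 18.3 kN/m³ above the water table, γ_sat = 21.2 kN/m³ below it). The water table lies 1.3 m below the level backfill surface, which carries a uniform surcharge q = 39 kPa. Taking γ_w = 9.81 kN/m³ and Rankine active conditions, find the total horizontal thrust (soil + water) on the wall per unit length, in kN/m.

K_a = tan²(45° − φ/2) = 0.3387.
γ' = 21.2 − 9.81 = 11.39 kN/m³. h₂ = H − d_w = 2.2 m.
σ'_h: at surface K_a·q = 13.21; at WT K_a(q+γd_w) = 21.27; at base K_a(q+γd_w+γ'h₂) = 29.76 kPa.
P₁ = ½(13.21+21.27)×1.3 = 22.41; P₂ = ½(21.27+29.76)×2.2 = 56.13; P_w = ½γ_w h₂² = 23.74.
Total = 22.41+56.13+23.74 = 102.3 kN/m.

102 kN/m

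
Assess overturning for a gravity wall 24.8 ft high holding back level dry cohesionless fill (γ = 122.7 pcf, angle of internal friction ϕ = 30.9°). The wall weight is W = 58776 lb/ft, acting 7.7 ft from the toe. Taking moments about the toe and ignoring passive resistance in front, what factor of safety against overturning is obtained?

K_a = tan²(45° − 30.9°/2) = 0.3214.
P_a = ½K_aγH² = 0.5×0.3214×122.7×24.8² = 12130 lb/ft, acting at H/3 = 8.267 ft above the base.
Overturning moment M_o = P_a × H/3 = 12130 × 8.267 = 100300.
Resisting moment M_r = W × 7.7 = 58776 × 7.7 = 452600.
FS_overturning = M_r/M_o = 452600/100300 = 4.514.

4.51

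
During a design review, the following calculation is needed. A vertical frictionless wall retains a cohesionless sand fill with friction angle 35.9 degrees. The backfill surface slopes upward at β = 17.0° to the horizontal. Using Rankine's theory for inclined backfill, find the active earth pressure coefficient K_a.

0.293

K_a = cos β · (cos β − √(cos²β − cos²φ)) / (cos β + √(cos²β − cos²φ)).
cos β = 0.9563, cos φ = 0.8100, √(cos²β − cos²φ) = 0.5083.
K_a = 0.9563 × (0.9563 − 0.5083)/(0.9563 + 0.5083) = 0.2925.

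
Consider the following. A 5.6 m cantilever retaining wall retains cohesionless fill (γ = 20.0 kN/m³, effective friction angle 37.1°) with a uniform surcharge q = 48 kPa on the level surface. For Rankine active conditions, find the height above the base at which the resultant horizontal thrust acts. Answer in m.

K_a = 0.2475.
Triangular part P₁ = ½K_aγH² = 77.62 at H/3 = 1.867 m; rectangular part P₂ = K_a q H = 66.53 at H/2 = 2.800 m.
ȳ = (P₁·1.867 + P₂·2.800)/(P₁+P₂) = 2.297 m.

2.30 m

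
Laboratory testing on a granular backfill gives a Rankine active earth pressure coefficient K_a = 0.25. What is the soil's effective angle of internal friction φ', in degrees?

K_a = tan²(45° − φ/2) ⇒ 45° − φ/2 = arctan(√0.25) = 26.57°.
φ = 2(45° − 26.57°) = 36.87°.

36.9°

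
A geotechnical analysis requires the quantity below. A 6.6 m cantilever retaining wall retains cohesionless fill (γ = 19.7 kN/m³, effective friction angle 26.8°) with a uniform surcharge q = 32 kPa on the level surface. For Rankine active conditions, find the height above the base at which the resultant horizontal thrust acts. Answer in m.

K_a = 0.3785.
Triangular part P₁ = ½K_aγH² = 162.4 at H/3 = 2.200 m; rectangular part P₂ = K_a q H = 79.93 at H/2 = 3.300 m.
ȳ = (P₁·2.200 + P₂·3.300)/(P₁+P₂) = 2.563 m.

2.56 m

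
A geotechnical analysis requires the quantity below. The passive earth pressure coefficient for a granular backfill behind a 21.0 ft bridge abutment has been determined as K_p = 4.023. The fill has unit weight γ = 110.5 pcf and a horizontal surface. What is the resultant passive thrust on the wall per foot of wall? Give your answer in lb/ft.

98000 lb/ft

P = ½ K_p γ H² = 0.5 × 4.023 × 110.5 × 21.0² = 98020 lb/ft.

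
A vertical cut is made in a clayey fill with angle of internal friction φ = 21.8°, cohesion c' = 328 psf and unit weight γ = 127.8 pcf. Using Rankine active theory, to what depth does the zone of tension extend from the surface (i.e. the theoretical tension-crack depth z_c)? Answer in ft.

K_a = tan²(45° − 21.8°/2) = 0.4584; √K_a = 0.6771.
The active pressure is zero where K_a γ z = 2c√K_a, so z_c = 2c/(γ√K_a) = 2×328/(127.8×0.6771) = 7.581 ft.

7.58 ft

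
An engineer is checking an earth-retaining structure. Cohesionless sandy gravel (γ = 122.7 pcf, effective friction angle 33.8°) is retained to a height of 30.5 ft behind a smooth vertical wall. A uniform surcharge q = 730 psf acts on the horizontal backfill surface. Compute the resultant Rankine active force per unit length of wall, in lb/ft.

K_a = tan²(45° − φ/2) = 0.2851.
Soil triangle: ½ K_a γ H² = 0.5×0.2851×122.7×30.5² = 16270 lb/ft.
Surcharge rectangle: K_a q H = 0.2851×730×30.5 = 6348 lb/ft.
Total = 16270 + 6348 = 22620 lb/ft.

22600 lb/ft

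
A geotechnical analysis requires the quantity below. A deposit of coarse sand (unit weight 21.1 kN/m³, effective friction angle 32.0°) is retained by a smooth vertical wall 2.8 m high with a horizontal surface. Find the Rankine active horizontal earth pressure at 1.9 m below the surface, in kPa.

K_a = (1 − sin φ)/(1 + sin φ) = 0.3073.
σ_h = K_a γ z = 0.3073 × 21.1 × 1.9 = 12.32 kPa.

12.3 kPa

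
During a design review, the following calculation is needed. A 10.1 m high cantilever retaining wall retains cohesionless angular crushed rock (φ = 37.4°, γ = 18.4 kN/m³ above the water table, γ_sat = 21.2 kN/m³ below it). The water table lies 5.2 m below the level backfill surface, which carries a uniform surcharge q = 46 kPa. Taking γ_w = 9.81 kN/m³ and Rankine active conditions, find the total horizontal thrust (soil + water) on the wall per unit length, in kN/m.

440 kN/m

K_a = tan²(45° − φ/2) = 0.2443.
γ' = 21.2 − 9.81 = 11.39 kN/m³. h₂ = H − d_w = 4.9 m.
σ'_h: at surface K_a·q = 11.24; at WT K_a(q+γd_w) = 34.61; at base K_a(q+γd_w+γ'h₂) = 48.24 kPa.
P₁ = ½(11.24+34.61)×5.2 = 119.2; P₂ = ½(34.61+48.24)×4.9 = 203.0; P_w = ½γ_w h₂² = 117.8.
Total = 119.2+203.0+117.8 = 439.9 kN/m.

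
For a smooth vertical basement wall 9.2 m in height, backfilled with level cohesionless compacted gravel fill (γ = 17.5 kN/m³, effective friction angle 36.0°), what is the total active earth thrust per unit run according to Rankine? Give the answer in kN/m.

K_a = tan²(45° − φ/2) = 0.2596.
P_a = ½ K_a γ H² = 0.5 × 0.2596 × 17.5 × 9.2² = 192.3 kN/m.

192 kN/m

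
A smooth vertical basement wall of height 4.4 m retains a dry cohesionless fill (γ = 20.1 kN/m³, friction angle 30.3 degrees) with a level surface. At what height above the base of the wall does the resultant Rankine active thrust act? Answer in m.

K_a = 0.3293.
The pressure distribution is triangular, so the resultant acts at H/3 above the base = 4.4/3 = 1.467 m.

1.47 m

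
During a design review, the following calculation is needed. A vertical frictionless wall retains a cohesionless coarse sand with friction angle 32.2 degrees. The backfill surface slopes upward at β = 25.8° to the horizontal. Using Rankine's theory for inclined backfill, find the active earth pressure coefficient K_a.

K_a = cos β · (cos β − √(cos²β − cos²φ)) / (cos β + √(cos²β − cos²φ)).
cos β = 0.9003, cos φ = 0.8462, √(cos²β − cos²φ) = 0.3075.
K_a = 0.9003 × (0.9003 − 0.3075)/(0.9003 + 0.3075) = 0.4419.

0.442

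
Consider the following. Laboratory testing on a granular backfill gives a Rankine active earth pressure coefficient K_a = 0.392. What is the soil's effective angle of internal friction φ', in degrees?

K_a = tan²(45° − φ/2) ⇒ 45° − φ/2 = arctan(√0.392) = 32.05°.
φ = 2(45° − 32.05°) = 25.90°.

25.9°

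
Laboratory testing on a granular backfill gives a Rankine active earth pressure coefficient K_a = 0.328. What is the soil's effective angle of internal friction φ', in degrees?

K_a = tan²(45° − φ/2) ⇒ 45° − φ/2 = arctan(√0.328) = 29.80°.
φ = 2(45° − 29.80°) = 30.40°.

30.4°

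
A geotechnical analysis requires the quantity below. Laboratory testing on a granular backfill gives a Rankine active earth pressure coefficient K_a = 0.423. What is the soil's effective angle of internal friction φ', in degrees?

23.9°

K_a = tan²(45° − φ/2) ⇒ 45° − φ/2 = arctan(√0.423) = 33.04°.
φ = 2(45° − 33.04°) = 23.92°.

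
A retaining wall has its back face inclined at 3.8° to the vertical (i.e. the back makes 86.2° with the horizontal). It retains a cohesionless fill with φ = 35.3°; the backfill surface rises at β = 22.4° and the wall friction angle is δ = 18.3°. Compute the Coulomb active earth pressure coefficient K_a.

K_a = sin²(α+φ) / [sin²α · sin(α−δ) · (1 + √{sin(φ+δ)sin(φ−β) / (sin(α−δ)sin(α+β))})²].
With α = 86.2°, φ = 35.3°, δ = 18.3°, β = 22.4°: K_a = 0.3736.

0.374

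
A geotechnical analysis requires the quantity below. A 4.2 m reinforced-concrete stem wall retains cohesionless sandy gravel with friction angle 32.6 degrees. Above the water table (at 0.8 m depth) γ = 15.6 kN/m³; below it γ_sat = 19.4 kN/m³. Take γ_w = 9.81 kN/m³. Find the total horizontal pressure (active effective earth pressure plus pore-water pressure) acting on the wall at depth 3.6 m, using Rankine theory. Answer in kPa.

K_a = (1 − sin φ)/(1 + sin φ) = 0.2997.
γ' = 19.4 − 9.81 = 9.590 kN/m³.
Effective vertical stress at 3.6 m: σ'_v = 15.6×0.8 + 9.590×2.80 = 39.33 kPa.
σ'_h = K_a σ'_v = 0.2997 × 39.33 = 11.79 kPa; u = γ_w × 2.80 = 27.47 kPa.
Total σ_h = 11.79 + 27.47 = 39.26 kPa.

39.3 kPa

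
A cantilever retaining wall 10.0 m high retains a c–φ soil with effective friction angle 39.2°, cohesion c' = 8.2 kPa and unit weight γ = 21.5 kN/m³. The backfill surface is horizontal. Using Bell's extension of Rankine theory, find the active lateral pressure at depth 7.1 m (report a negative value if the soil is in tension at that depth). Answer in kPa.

26.6 kPa

K_a = (1 − sin φ)/(1 + sin φ) = 0.2255.
σ_a = K_a γ z − 2c√K_a = 0.2255×21.5×7.1 − 2×8.2×0.4748 = 26.63 kPa.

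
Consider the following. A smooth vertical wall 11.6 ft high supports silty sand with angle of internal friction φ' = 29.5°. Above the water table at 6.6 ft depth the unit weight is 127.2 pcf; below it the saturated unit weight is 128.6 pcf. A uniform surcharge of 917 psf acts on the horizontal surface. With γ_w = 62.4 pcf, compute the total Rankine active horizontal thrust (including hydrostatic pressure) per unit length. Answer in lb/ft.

7050 lb/ft

K_a = tan²(45° − φ/2) = 0.3401.
γ' = 128.6 − 62.4 = 66.20 pcf. h₂ = H − d_w = 5.0 ft.
σ'_h: at surface K_a·q = 311.9; at WT K_a(q+γd_w) = 597.4; at base K_a(q+γd_w+γ'h₂) = 710.0 psf.
P₁ = ½(311.9+597.4)×6.6 = 3001; P₂ = ½(597.4+710.0)×5.0 = 3268; P_w = ½γ_w h₂² = 780.0.
Total = 3001+3268+780.0 = 7049 lb/ft.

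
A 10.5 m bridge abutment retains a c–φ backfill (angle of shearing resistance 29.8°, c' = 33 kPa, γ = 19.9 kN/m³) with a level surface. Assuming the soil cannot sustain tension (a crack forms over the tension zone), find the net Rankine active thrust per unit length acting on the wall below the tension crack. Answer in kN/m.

K_a = 0.3360; √K_a = 0.5797.
Tension-crack depth z_c = 2c/(γ√K_a) = 2×33/(19.9×0.5797) = 5.721 m.
σ_a at base = K_a γ H − 2c√K_a = 0.3360×19.9×10.5 − 2×33×0.5797 = 31.95 kPa.
P_a = ½ × 31.95 × (H − z_c) = 0.5×31.95×4.779 = 76.35 kN/m.

76.3 kN/m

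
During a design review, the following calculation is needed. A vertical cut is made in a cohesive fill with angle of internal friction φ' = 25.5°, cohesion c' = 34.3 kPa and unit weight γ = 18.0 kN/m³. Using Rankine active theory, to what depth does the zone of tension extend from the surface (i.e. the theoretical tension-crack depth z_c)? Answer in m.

K_a = tan²(45° − 25.5°/2) = 0.3981; √K_a = 0.6310.
The active pressure is zero where K_a γ z = 2c√K_a, so z_c = 2c/(γ√K_a) = 2×34.3/(18.0×0.6310) = 6.040 m.

6.04 m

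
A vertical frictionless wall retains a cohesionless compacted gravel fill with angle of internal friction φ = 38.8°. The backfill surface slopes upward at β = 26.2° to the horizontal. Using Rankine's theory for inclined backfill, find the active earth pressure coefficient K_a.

0.303

K_a = cos β · (cos β − √(cos²β − cos²φ)) / (cos β + √(cos²β − cos²φ)).
cos β = 0.8973, cos φ = 0.7793, √(cos²β − cos²φ) = 0.4446.
K_a = 0.8973 × (0.8973 − 0.4446)/(0.8973 + 0.4446) = 0.3026.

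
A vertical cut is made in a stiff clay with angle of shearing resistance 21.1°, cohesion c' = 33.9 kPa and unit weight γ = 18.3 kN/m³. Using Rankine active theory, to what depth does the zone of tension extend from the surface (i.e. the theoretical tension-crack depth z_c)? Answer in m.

5.40 m

K_a = tan²(45° − 21.1°/2) = 0.4706; √K_a = 0.6860.
The active pressure is zero where K_a γ z = 2c√K_a, so z_c = 2c/(γ√K_a) = 2×33.9/(18.3×0.6860) = 5.401 m.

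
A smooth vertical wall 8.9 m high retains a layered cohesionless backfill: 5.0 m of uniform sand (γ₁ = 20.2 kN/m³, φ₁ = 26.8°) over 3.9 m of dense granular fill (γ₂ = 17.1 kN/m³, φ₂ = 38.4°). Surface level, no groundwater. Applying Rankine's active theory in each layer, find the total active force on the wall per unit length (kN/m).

K_a1 = tan²(45°−26.8°/2) = 0.3785; K_a2 = tan²(45°−38.4°/2) = 0.2337.
Layer 1: σ at base = K_a1 γ₁ h₁ = 38.23 kPa; P₁ = ½×38.23×5.0 = 95.57.
Layer 2: σ_v at top = γ₁h₁ = 101.0; σ_h top = K_a2×101.0 = 23.60; σ_h base = K_a2×(101.0+17.1×3.9) = 39.19.
P₂ = ½(23.60+39.19)×3.9 = 122.4. Total P_a = 95.57+122.4 = 218.0 kN/m.

218 kN/m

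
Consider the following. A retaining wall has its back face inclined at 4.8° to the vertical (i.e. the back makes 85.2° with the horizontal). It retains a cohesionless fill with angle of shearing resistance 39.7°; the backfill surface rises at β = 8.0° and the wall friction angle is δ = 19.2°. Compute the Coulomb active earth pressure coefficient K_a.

0.256

K_a = sin²(α+φ) / [sin²α · sin(α−δ) · (1 + √{sin(φ+δ)sin(φ−β) / (sin(α−δ)sin(α+β))})²].
With α = 85.2°, φ = 39.7°, δ = 19.2°, β = 8.0°: K_a = 0.2559.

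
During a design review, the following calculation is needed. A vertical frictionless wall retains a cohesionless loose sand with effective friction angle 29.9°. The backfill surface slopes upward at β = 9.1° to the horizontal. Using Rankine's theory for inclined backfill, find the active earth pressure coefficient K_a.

0.348

K_a = cos β · (cos β − √(cos²β − cos²φ)) / (cos β + √(cos²β − cos²φ)).
cos β = 0.9874, cos φ = 0.8669, √(cos²β − cos²φ) = 0.4727.
K_a = 0.9874 × (0.9874 − 0.4727)/(0.9874 + 0.4727) = 0.3480.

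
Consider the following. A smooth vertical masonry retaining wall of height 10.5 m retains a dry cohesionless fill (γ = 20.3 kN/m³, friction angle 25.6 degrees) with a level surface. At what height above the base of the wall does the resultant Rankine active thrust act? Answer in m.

3.50 m

K_a = 0.3966.
The pressure distribution is triangular, so the resultant acts at H/3 above the base = 10.5/3 = 3.500 m.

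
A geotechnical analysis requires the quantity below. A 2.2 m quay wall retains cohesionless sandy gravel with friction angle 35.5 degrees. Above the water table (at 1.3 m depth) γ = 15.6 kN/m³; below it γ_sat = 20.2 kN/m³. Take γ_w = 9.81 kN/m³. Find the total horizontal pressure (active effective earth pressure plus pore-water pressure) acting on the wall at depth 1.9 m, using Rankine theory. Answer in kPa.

12.9 kPa

K_a = (1 − sin φ)/(1 + sin φ) = 0.2653.
γ' = 20.2 − 9.81 = 10.39 kN/m³.
Effective vertical stress at 1.9 m: σ'_v = 15.6×1.3 + 10.39×0.600 = 26.51 kPa.
σ'_h = K_a σ'_v = 0.2653 × 26.51 = 7.033 kPa; u = γ_w × 0.600 = 5.886 kPa.
Total σ_h = 7.033 + 5.886 = 12.92 kPa.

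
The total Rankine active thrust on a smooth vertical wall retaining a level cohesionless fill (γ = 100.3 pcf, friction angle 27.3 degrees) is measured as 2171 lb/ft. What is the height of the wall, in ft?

K_a = 0.3711. P_a = ½ K_a γ H² ⇒ H = √(2P_a/(K_a γ)).
H = √(2×2171/(0.3711×100.3)) = 10.80 ft.

10.8 ft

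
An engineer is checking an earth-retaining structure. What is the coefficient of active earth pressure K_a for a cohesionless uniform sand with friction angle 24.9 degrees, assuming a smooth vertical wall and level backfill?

0.407

K_a = tan²(45° − φ/2) = tan²(32.55°) = 0.4074.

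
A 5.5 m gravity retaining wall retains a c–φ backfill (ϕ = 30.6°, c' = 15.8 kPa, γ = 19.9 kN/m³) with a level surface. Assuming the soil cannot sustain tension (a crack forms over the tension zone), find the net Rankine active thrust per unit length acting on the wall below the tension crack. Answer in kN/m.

K_a = 0.3253; √K_a = 0.5704.
Tension-crack depth z_c = 2c/(γ√K_a) = 2×15.8/(19.9×0.5704) = 2.784 m.
σ_a at base = K_a γ H − 2c√K_a = 0.3253×19.9×5.5 − 2×15.8×0.5704 = 17.58 kPa.
P_a = ½ × 17.58 × (H − z_c) = 0.5×17.58×2.716 = 23.88 kN/m.

23.9 kN/m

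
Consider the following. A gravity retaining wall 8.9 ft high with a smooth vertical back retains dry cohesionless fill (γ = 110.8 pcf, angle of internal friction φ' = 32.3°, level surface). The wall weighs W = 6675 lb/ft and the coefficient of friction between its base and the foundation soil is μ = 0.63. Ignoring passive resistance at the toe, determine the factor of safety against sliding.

3.16

K_a = tan²(45° − 32.3°/2) = 0.3035.
P_a = ½K_aγH² = 0.5×0.3035×110.8×8.9² = 1332 lb/ft, acting at H/3 = 2.967 ft above the base.
FS_sliding = μW / P_a = 0.63×6675 / 1332 = 3.158.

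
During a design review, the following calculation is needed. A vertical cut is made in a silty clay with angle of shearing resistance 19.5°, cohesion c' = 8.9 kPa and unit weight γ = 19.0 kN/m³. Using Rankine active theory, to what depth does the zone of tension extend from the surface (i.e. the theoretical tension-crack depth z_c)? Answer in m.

1.33 m

K_a = tan²(45° − 19.5°/2) = 0.4995; √K_a = 0.7067.
The active pressure is zero where K_a γ z = 2c√K_a, so z_c = 2c/(γ√K_a) = 2×8.9/(19.0×0.7067) = 1.326 m.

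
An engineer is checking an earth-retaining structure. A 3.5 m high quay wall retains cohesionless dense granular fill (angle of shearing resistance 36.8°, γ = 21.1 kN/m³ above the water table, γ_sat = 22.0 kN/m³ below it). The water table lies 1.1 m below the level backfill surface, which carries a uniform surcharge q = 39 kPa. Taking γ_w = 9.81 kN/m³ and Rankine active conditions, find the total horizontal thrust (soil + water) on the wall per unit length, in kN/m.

K_a = tan²(45° − φ/2) = 0.2508.
γ' = 22.0 − 9.81 = 12.19 kN/m³. h₂ = H − d_w = 2.4 m.
σ'_h: at surface K_a·q = 9.780; at WT K_a(q+γd_w) = 15.60; at base K_a(q+γd_w+γ'h₂) = 22.94 kPa.
P₁ = ½(9.780+15.60)×1.1 = 13.96; P₂ = ½(15.60+22.94)×2.4 = 46.24; P_w = ½γ_w h₂² = 28.25.
Total = 13.96+46.24+28.25 = 88.46 kN/m.

88.5 kN/m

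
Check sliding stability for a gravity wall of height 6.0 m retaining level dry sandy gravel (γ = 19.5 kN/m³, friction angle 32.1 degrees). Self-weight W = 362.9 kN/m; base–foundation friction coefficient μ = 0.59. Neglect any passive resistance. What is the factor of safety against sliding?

K_a = tan²(45° − 32.1°/2) = 0.3060.
P_a = ½K_aγH² = 0.5×0.3060×19.5×6.0² = 107.4 kN/m, acting at H/3 = 2.000 m above the base.
FS_sliding = μW / P_a = 0.59×362.9 / 107.4 = 1.994.

1.99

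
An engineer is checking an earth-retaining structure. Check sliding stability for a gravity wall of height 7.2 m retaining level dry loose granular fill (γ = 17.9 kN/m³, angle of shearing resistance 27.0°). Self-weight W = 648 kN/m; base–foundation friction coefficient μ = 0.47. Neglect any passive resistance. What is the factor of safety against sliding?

1.75

K_a = tan²(45° − 27.0°/2) = 0.3755.
P_a = ½K_aγH² = 0.5×0.3755×17.9×7.2² = 174.2 kN/m, acting at H/3 = 2.400 m above the base.
FS_sliding = μW / P_a = 0.47×648 / 174.2 = 1.748.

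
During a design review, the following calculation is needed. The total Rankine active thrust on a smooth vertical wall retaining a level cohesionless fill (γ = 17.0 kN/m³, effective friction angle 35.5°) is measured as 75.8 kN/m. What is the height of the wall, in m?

K_a = 0.2653. P_a = ½ K_a γ H² ⇒ H = √(2P_a/(K_a γ)).
H = √(2×75.8/(0.2653×17.0)) = 5.798 m.

5.80 m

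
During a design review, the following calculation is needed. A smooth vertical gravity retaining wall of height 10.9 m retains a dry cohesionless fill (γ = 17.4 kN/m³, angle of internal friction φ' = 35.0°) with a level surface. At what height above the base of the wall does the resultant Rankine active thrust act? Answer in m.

3.63 m

K_a = 0.2710.
The pressure distribution is triangular, so the resultant acts at H/3 above the base = 10.9/3 = 3.633 m.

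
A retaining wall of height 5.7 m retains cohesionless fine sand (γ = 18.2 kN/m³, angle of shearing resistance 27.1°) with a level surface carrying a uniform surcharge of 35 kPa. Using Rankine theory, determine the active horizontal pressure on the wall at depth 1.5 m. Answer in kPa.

K_a = (1 − sin φ)/(1 + sin φ) = 0.3741.
σ_v = γz + q = 18.2 × 1.5 + 35 = 62.30 kPa.
σ_h = K_a σ_v = 0.3741 × 62.30 = 23.30 kPa.

23.3 kPa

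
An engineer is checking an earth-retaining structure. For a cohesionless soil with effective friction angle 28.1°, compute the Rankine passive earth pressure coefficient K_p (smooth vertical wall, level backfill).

K_p = (1 + sin φ)/(1 − sin φ) = tan²(45° + 28.1°/2) = 2.781.

2.78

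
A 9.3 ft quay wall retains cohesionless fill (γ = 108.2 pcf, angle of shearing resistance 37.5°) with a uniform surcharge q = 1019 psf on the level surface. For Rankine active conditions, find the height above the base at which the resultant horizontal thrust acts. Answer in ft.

K_a = 0.2432.
Triangular part P₁ = ½K_aγH² = 1138 at H/3 = 3.100 ft; rectangular part P₂ = K_a q H = 2305 at H/2 = 4.650 ft.
ȳ = (P₁·3.100 + P₂·4.650)/(P₁+P₂) = 4.138 ft.

4.14 ft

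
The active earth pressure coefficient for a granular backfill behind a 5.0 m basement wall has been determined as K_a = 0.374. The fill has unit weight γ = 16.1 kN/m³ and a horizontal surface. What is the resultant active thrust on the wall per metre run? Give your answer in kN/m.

75.3 kN/m

P = ½ K_a γ H² = 0.5 × 0.374 × 16.1 × 5.0² = 75.27 kN/m.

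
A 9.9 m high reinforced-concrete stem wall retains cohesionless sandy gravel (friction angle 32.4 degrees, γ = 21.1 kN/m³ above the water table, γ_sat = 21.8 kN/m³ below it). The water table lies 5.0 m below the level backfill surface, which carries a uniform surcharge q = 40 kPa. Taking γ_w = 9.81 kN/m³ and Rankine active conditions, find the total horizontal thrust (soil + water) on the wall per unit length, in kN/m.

K_a = tan²(45° − φ/2) = 0.3022.
γ' = 21.8 − 9.81 = 11.99 kN/m³. h₂ = H − d_w = 4.9 m.
σ'_h: at surface K_a·q = 12.09; at WT K_a(q+γd_w) = 43.97; at base K_a(q+γd_w+γ'h₂) = 61.73 kPa.
P₁ = ½(12.09+43.97)×5.0 = 140.2; P₂ = ½(43.97+61.73)×4.9 = 259.0; P_w = ½γ_w h₂² = 117.8.
Total = 140.2+259.0+117.8 = 516.9 kN/m.

517 kN/m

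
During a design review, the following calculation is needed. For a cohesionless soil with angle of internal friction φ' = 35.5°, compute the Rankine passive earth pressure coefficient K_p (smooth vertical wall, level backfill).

K_p = (1 + sin φ)/(1 − sin φ) = tan²(45° + 35.5°/2) = 3.770.

3.77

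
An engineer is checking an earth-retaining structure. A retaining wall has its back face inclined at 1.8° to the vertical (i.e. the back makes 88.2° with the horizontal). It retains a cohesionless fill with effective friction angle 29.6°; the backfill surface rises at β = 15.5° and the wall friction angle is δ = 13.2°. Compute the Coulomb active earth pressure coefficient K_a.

0.402

K_a = sin²(α+φ) / [sin²α · sin(α−δ) · (1 + √{sin(φ+δ)sin(φ−β) / (sin(α−δ)sin(α+β))})²].
With α = 88.2°, φ = 29.6°, δ = 13.2°, β = 15.5°: K_a = 0.4022.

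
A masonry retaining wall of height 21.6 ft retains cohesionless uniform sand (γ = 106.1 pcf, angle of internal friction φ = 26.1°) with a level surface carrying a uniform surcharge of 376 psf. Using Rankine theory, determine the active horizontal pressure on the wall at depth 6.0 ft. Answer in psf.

K_a = (1 − sin φ)/(1 + sin φ) = 0.3889.
σ_v = γz + q = 106.1 × 6.0 + 376 = 1013 psf.
σ_h = K_a σ_v = 0.3889 × 1013 = 393.8 psf.

394 psf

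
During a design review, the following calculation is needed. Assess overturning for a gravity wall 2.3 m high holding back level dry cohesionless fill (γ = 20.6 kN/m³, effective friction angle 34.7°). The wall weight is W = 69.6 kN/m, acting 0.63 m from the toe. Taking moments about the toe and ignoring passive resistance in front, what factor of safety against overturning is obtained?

3.82

K_a = tan²(45° − 34.7°/2) = 0.2745.
P_a = ½K_aγH² = 0.5×0.2745×20.6×2.3² = 14.96 kN/m, acting at H/3 = 0.7667 m above the base.
Overturning moment M_o = P_a × H/3 = 14.96 × 0.7667 = 11.47.
Resisting moment M_r = W × 0.63 = 69.6 × 0.63 = 43.85.
FS_overturning = M_r/M_o = 43.85/11.47 = 3.824.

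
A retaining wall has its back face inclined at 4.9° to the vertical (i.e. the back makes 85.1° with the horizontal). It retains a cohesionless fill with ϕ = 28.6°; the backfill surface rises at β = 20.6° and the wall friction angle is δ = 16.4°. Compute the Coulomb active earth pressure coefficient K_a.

K_a = sin²(α+φ) / [sin²α · sin(α−δ) · (1 + √{sin(φ+δ)sin(φ−β) / (sin(α−δ)sin(α+β))})²].
With α = 85.1°, φ = 28.6°, δ = 16.4°, β = 20.6°: K_a = 0.5115.

0.512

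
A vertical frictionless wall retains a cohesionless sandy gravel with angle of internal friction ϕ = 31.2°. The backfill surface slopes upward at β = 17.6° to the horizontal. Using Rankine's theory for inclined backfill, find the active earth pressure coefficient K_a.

K_a = cos β · (cos β − √(cos²β − cos²φ)) / (cos β + √(cos²β − cos²φ)).
cos β = 0.9532, cos φ = 0.8554, √(cos²β − cos²φ) = 0.4206.
K_a = 0.9532 × (0.9532 − 0.4206)/(0.9532 + 0.4206) = 0.3695.

0.370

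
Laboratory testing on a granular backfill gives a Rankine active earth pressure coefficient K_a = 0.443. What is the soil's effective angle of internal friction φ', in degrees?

22.7°

K_a = tan²(45° − φ/2) ⇒ 45° − φ/2 = arctan(√0.443) = 33.65°.
φ = 2(45° − 33.65°) = 22.71°.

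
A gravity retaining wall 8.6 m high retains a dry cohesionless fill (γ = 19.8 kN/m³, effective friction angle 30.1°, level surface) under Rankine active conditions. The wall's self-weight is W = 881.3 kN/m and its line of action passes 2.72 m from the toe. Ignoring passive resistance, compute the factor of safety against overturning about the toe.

K_a = tan²(45° − 30.1°/2) = 0.3320.
P_a = ½K_aγH² = 0.5×0.3320×19.8×8.6² = 243.1 kN/m, acting at H/3 = 2.867 m above the base.
Overturning moment M_o = P_a × H/3 = 243.1 × 2.867 = 696.8.
Resisting moment M_r = W × 2.72 = 881.3 × 2.72 = 2397.
FS_overturning = M_r/M_o = 2397/696.8 = 3.440.

3.44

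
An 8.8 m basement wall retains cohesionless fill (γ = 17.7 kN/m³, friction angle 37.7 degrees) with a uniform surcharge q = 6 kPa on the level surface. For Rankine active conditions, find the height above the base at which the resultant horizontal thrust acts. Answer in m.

K_a = 0.2411.
Triangular part P₁ = ½K_aγH² = 165.2 at H/3 = 2.933 m; rectangular part P₂ = K_a q H = 12.73 at H/2 = 4.400 m.
ȳ = (P₁·2.933 + P₂·4.400)/(P₁+P₂) = 3.038 m.

3.04 m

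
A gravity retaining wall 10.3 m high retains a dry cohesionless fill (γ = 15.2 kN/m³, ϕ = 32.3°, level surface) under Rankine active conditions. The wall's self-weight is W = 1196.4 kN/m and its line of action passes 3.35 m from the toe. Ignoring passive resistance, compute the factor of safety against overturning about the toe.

K_a = tan²(45° − 32.3°/2) = 0.3035.
P_a = ½K_aγH² = 0.5×0.3035×15.2×10.3² = 244.7 kN/m, acting at H/3 = 3.433 m above the base.
Overturning moment M_o = P_a × H/3 = 244.7 × 3.433 = 840.1.
Resisting moment M_r = W × 3.35 = 1196.4 × 3.35 = 4008.
FS_overturning = M_r/M_o = 4008/840.1 = 4.771.

4.77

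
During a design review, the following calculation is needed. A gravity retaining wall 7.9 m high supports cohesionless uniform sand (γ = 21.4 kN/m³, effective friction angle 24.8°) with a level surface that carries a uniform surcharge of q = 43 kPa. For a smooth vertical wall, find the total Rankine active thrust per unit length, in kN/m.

412 kN/m

K_a = tan²(45° − φ/2) = 0.4090.
Soil triangle: ½ K_a γ H² = 0.5×0.4090×21.4×7.9² = 273.1 kN/m.
Surcharge rectangle: K_a q H = 0.4090×43×7.9 = 138.9 kN/m.
Total = 273.1 + 138.9 = 412.1 kN/m.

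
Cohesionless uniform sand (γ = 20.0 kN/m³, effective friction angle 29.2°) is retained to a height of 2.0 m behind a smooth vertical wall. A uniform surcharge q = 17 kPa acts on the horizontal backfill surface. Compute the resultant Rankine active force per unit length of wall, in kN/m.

25.5 kN/m

K_a = tan²(45° − φ/2) = 0.3442.
Soil triangle: ½ K_a γ H² = 0.5×0.3442×20.0×2.0² = 13.77 kN/m.
Surcharge rectangle: K_a q H = 0.3442×17×2.0 = 11.70 kN/m.
Total = 13.77 + 11.70 = 25.47 kN/m.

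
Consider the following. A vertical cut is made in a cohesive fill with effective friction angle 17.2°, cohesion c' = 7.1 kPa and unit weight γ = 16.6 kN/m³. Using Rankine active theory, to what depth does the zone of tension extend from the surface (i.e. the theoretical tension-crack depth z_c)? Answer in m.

1.16 m

K_a = tan²(45° − 17.2°/2) = 0.5436; √K_a = 0.7373.
The active pressure is zero where K_a γ z = 2c√K_a, so z_c = 2c/(γ√K_a) = 2×7.1/(16.6×0.7373) = 1.160 m.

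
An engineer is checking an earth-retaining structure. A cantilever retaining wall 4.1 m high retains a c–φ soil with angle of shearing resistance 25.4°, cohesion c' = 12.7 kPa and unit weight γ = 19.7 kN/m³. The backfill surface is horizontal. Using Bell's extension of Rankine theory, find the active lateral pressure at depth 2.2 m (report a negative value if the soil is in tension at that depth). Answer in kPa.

1.26 kPa

K_a = (1 − sin φ)/(1 + sin φ) = 0.3996.
σ_a = K_a γ z − 2c√K_a = 0.3996×19.7×2.2 − 2×12.7×0.6322 = 1.263 kPa.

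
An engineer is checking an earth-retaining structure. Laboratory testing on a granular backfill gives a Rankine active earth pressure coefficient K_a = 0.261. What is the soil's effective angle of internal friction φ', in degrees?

K_a = tan²(45° − φ/2) ⇒ 45° − φ/2 = arctan(√0.261) = 27.06°.
φ = 2(45° − 27.06°) = 35.88°.

35.9°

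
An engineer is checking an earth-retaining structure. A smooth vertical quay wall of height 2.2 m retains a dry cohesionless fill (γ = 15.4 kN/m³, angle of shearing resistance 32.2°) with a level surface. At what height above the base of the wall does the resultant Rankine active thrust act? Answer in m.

0.733 m

K_a = 0.3047.
The pressure distribution is triangular, so the resultant acts at H/3 above the base = 2.2/3 = 0.7333 m.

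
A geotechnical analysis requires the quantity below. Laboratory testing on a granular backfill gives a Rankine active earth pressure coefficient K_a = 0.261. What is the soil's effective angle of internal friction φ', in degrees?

35.9°

K_a = tan²(45° − φ/2) ⇒ 45° − φ/2 = arctan(√0.261) = 27.06°.
φ = 2(45° − 27.06°) = 35.88°.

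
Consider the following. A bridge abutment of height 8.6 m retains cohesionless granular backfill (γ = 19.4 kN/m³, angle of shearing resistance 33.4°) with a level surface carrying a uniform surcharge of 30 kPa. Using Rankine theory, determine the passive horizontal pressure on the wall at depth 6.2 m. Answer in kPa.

518 kPa

K_p = (1 + sin φ)/(1 − sin φ) = 3.449.
σ_v = γz + q = 19.4 × 6.2 + 30 = 150.3 kPa.
σ_h = K_p σ_v = 3.449 × 150.3 = 518.3 kPa.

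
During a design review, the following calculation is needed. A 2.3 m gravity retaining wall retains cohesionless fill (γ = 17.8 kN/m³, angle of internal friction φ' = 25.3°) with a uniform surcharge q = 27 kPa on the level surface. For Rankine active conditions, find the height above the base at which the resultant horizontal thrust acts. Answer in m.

K_a = 0.4012.
Triangular part P₁ = ½K_aγH² = 18.89 at H/3 = 0.7667 m; rectangular part P₂ = K_a q H = 24.91 at H/2 = 1.150 m.
ȳ = (P₁·0.7667 + P₂·1.150)/(P₁+P₂) = 0.9847 m.

0.985 m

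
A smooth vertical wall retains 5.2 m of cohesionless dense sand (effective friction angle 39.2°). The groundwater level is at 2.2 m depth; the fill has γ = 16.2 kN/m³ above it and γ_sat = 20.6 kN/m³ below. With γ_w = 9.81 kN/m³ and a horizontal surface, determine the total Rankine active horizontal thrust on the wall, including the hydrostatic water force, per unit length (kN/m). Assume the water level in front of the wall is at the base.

88.0 kN/m

K_a = tan²(45° − φ/2) = 0.2255.
γ' = 20.6 − 9.81 = 10.79 kN/m³. Depth below WT = 3.0 m.
σ'_h at WT = K_a γ d_w = 8.036 kPa; at base = 8.036 + K_a γ' × 3.0 = 15.33 kPa.
P₁ (0–2.2 m) = ½×8.036×2.2 = 8.839. P₂ (2.2–5.2 m) = ½(8.036+15.33)×3.0 = 35.05.
P_w = ½ γ_w h₂² = 0.5×9.81×3.0² = 44.14. Total = 8.839+35.05+44.14 = 88.04 kN/m.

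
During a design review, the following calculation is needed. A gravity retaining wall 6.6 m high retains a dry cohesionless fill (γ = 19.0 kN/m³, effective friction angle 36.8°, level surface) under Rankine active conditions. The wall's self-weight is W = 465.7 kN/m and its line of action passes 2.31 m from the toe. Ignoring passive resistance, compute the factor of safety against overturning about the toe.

K_a = tan²(45° − 36.8°/2) = 0.2508.
P_a = ½K_aγH² = 0.5×0.2508×19.0×6.6² = 103.8 kN/m, acting at H/3 = 2.200 m above the base.
Overturning moment M_o = P_a × H/3 = 103.8 × 2.200 = 228.3.
Resisting moment M_r = W × 2.31 = 465.7 × 2.31 = 1076.
FS_overturning = M_r/M_o = 1076/228.3 = 4.712.

4.71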